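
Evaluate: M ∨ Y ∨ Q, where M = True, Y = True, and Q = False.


M = True, Y = True, Q = False
Step 1: M ∨ Y = True OR True = True
Step 2: True ∨ Q = True OR False = True
OR is true when at least one operand is true.

True


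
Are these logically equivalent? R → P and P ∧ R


Expression 1: R → P
Expression 2: P ∧ R
Truth table (R P | Expr1 Expr2):
  T T |   T     T
  T F |   F     F
  F T |   T     F   ← differ
  F F |   T     F   ← differ
Counterexample: R=F, P=T gives Expr1 = T but Expr2 = F, so the expressions are NOT logically equivalent.

No


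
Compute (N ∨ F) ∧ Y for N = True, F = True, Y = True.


N = True, F = True, Y = True
Step 1: N ∨ F = True OR True = True
Step 2: True ∧ Y = True AND True = True
OR is true when at least one operand is true; AND requires both.

True


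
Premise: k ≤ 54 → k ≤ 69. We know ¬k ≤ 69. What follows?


Modus tollens: P → Q, ¬Q ⊢ ¬P
P: k ≤ 54
Q: k ≤ 69
We have P → Q and Q is false.
By modus tollens, P must be false.

It is not the case that k ≤ 54


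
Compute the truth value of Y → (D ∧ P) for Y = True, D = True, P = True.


Y = True, D = True, P = True
Step 1: D ∧ P = True AND True = True
Step 2: Y → (True): false only when Y=True and consequent=False.
Result: True

True


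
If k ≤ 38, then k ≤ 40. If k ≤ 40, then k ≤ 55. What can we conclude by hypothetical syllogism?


Hypothetical syllogism: P → Q, Q → R ⊢ P → R
Premise 1: k ≤ 38 → k ≤ 40
Premise 2: k ≤ 40 → k ≤ 55
Chain the implications: the middle term (k ≤ 40) links the two.
Conclusion: If k ≤ 38, then k ≤ 55.

If k ≤ 38, then k ≤ 55.


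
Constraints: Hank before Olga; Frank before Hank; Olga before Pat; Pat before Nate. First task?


Constraints: Hank before Olga; Frank before Hank; Olga before Pat; Pat before Nate
The first task can have nothing scheduled before it, so it must never appear on the right of a 'before'.
Tasks appearing after some 'before': Olga, Hank, Pat, Nate.
The only task not in that list is Frank → it is first.

Frank


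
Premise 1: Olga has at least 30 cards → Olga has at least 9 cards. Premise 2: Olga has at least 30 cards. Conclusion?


Modus ponens: P → Q, P ⊢ Q
P: Olga has at least 30 cards
Q: Olga has at least 9 cards
We have P → Q and P is true.
By modus ponens, Q must be true.

Olga has at least 9 cards


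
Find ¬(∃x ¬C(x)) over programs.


Original: ∃x ¬C(x)
Rule: ¬∀→∃, ¬∃→∀, negate predicate.
Negation: ∀x C(x)

∀x C(x)


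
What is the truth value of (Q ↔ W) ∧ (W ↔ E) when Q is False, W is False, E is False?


Q = False, W = False, E = False
Step 1: Q ↔ W is true when Q and W have the same value. Result: True
Step 2: W ↔ E is true when W and E have the same value. Result: True
Step 3: True ∧ True = True

True


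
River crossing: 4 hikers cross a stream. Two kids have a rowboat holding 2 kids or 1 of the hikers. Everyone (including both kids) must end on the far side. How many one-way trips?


Per crossing of one of the hikers: kids→, one←, one of the hikers→, one← = 4 trips
4 × 4 = 16, + 1 final kids→ = 17
Minimum trips = 17

17


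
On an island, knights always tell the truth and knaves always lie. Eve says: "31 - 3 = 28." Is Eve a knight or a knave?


Statement: "31 - 3 = 28."
Actual: 31 - 3 = 28
Claimed: 28
Statement is TRUE → Eve tells the truth → Knight

Knight


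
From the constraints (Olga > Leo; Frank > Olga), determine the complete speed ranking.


Constraints: Olga > Leo; Frank > Olga
Method: at each step, the next-highest is the one remaining person who never appears on the smaller side of a constraint between remaining people.
  Step 1: remaining {Olga, Frank, Leo}; on the smaller side: {Olga, Leo} → Frank is next (Frank > Olga).
  Step 2: remaining {Olga, Leo}; on the smaller side: {Leo} → Olga is next (Olga > Leo).
  Step 3: only Leo remains → lowest.
Final ranking (highest to lowest):

Frank > Olga > Leo


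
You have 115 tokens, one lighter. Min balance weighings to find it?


Each weighing has 3 outcomes (left heavy / balance / right heavy), so k weighings distinguish at most 3^k cases; splitting into three near-equal groups achieves this.
Need 3^k ≥ 115: 3^4 = 81 < 115 ≤ 3^5 = 243
k = ⌈log₃(115)⌉ = 5

5


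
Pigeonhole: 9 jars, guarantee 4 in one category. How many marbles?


Pigeonhole: to guarantee k in one of n categories, need (k-1)×n + 1.
k = 4, n = 9
Minimum = (4-1) × 9 + 1 = 3 × 9 + 1

28


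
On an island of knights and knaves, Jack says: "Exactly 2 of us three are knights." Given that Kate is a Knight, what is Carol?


Jack claims exactly 2 knights among Jack, Kate, Carol.
Given: Kate is a Knight.

Case 1: Jack is a Knight (tells truth)
  Then exactly 2 of the three are knights.
  Counting Jack, Kate: 2 knight(s) so far. Need 0 more → Carol = Knave.
Case 2: Jack is a Knave (lies)
  Then the count is NOT 2.
  If Carol = Knight, count = 2 = 2 → claim would be true, contradicts lie.
  If Carol = Knave, count = 1 ≠ 2 → lie confirmed ✓

Carol is a Knave.

Knave


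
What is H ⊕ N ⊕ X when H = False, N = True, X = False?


H = False, N = True, X = False
Step 1: H ⊕ N = False XOR True = True
Step 2: True ⊕ X = True XOR False = True
XOR is true when an odd number of operands are true.

True


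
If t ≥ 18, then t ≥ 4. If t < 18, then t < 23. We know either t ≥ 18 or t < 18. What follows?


Constructive dilemma: (P → Q) ∧ (R → S), P ∨ R ⊢ Q ∨ S
Premise 1: t ≥ 18 → t ≥ 4
Premise 2: t < 18 → t < 23
Premise 3: t ≥ 18 ∨ t < 18
Case 1: Assuming t ≥ 18, then by Premise 1, t ≥ 4.
Case 2: Assuming t < 18, then by Premise 2, t < 23.
Since one of t ≥ 18 or t < 18 must hold, we get t ≥ 4 or t < 23.

t ≥ 4 or t < 23.


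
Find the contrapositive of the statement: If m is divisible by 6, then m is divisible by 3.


Original: If m is divisible by 6, then m is divisible by 3
Contrapositive: If ¬Q, then ¬P
Negate Q: not (m is divisible by 3)
Negate P: not (m is divisible by 6)

If not (m is divisible by 3), then not (m is divisible by 6).


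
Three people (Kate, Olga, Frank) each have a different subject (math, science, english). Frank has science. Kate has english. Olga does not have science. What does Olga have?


From clues:
  Frank → science
  Kate → english
By elimination, Olga gets the remaining.

math


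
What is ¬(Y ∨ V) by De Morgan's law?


De Morgan's law: ¬(P ∨ Q) ≡ ¬P ∧ ¬Q
¬(Y ∨ V) = ¬Y ∧ ¬V

¬Y ∧ ¬V


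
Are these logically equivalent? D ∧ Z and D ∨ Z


Expression 1: D ∧ Z
Expression 2: D ∨ Z
Truth table (D Z | Expr1 Expr2):
  T T |   T     T
  T F |   F     T   ← differ
  F T |   F     T   ← differ
  F F |   F     F
Counterexample: D=T, Z=F gives Expr1 = F but Expr2 = T, so the expressions are NOT logically equivalent.

No


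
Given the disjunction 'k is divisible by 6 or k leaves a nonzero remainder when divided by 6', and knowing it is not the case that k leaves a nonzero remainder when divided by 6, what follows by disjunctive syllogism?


Disjunctive syllogism: P ∨ Q, ¬P ⊢ Q
Disjunction: k is divisible by 6 ∨ k leaves a nonzero remainder when divided by 6
We know it is not the case that k leaves a nonzero remainder when divided by 6.
By disjunctive syllogism, the other disjunct must be true.

k is divisible by 6


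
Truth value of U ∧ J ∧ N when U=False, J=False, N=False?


U = False, J = False, N = False
Expression: U ∧ J ∧ N
Step 1: U ∧ J = False AND False = False
Step 2: (False) ∧ N = False AND False = False

False


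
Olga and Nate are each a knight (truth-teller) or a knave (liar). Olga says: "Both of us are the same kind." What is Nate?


Olga says: "Both of us are the same kind."
Case 1: Olga is a Knight (truth-teller)
  Statement is true → they ARE the same → Nate is also a Knight
Case 2: Olga is a Knave (liar)
  Statement is false → they are NOT the same → Nate is a Knight
In both cases, Nate is a Knight.

Knight


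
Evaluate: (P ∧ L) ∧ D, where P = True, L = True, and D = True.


P = True, L = True, D = True
Step 1: P ∧ L = True AND True = True
Step 2: True ∧ D = True AND True = True
AND is true only when ALL operands are true.

True


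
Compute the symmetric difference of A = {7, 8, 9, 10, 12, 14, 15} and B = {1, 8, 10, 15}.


A = {7, 8, 9, 10, 12, 14, 15}
B = {1, 8, 10, 15}
Operation: symmetric difference
In A only: [7, 9, 12, 14], in B only: [1]

{1, 7, 9, 12, 14}


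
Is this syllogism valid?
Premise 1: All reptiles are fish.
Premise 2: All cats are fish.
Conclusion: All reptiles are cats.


Premise 1: All reptiles are fish.
Premise 2: All cats are fish.
Conclusion: All reptiles are cats.
Fallacy: undistributed middle. fish is predicate in both.
Counterexample: reptiles and cats could be disjoint subsets of fish.

Invalid


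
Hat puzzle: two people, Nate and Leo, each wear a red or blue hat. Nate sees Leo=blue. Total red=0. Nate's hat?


Total red = 0, Leo = blue
Red accounted for: 0
Remaining for Nate: 0
Nate's hat is blue.

blue


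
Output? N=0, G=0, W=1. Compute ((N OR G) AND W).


N OR G = 0|0 = 0
0 AND 1 = 0

0


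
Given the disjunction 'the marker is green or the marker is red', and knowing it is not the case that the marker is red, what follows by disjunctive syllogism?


Disjunctive syllogism: P ∨ Q, ¬P ⊢ Q
Disjunction: the marker is green ∨ the marker is red
We know it is not the case that the marker is red.
By disjunctive syllogism, the other disjunct must be true.

The marker is green


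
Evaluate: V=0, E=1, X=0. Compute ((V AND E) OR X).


V AND E = 0&1 = 0
0 OR 0 = 0

0


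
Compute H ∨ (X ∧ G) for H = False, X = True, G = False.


H = False, X = True, G = False
Step 1: X ∧ G = True AND False = False
Step 2: H ∨ False = False OR False = False
AND evaluated first (higher precedence); then OR applied.

False


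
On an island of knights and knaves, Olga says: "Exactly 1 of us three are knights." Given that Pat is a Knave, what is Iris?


Olga claims exactly 1 knights among Olga, Pat, Iris.
Given: Pat is a Knave.

Case 1: Olga is a Knight (tells truth)
  Then exactly 1 of the three are knights.
  Counting Olga, Pat: 1 knight(s) so far. Need 0 more → Iris = Knave.
Case 2: Olga is a Knave (lies)
  Then the count is NOT 1.
  If Iris = Knight, count = 1 = 1 → claim would be true, contradicts lie.
  If Iris = Knave, count = 0 ≠ 1 → lie confirmed ✓

Iris is a Knave.

Knave


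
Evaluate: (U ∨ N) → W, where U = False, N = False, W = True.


U = False, N = False, W = True
Step 1: U ∨ N = False OR False = False
Step 2: (False) → W: false only when antecedent=True and W=False.
Result: True

True


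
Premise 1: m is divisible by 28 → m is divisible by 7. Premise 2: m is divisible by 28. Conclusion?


Modus ponens: P → Q, P ⊢ Q
P: m is divisible by 28
Q: m is divisible by 7
We have P → Q and P is true.
By modus ponens, Q must be true.

m is divisible by 7


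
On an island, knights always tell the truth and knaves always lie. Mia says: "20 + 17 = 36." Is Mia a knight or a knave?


Statement: "20 + 17 = 36."
Actual: 20 + 17 = 37
Claimed: 36
Statement is FALSE → Mia lies → Knave

Knave


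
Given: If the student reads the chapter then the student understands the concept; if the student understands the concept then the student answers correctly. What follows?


Hypothetical syllogism: P → Q, Q → R ⊢ P → R
Premise 1: the student reads the chapter → the student understands the concept
Premise 2: the student understands the concept → the student answers correctly
Chain the implications: the middle term (the student understands the concept) links the two.
Conclusion: If the student reads the chapter, then the student answers correctly.

If the student reads the chapter, then the student answers correctly.


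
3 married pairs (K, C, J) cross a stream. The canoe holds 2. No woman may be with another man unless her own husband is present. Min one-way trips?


Label couples K, C, J (H = husband, W = wife).
Counting alone: 6 people, the canoe carries 2 and someone must bring it back, so each round trip nets at most +1 on the far side until the last crossing → at least 9 trips. The jealousy constraint makes 9 impossible; the shortest valid schedule has 11:
1. WK+WC →  (far: WK,WC; near: HK,HC,HJ,WJ)
2. WK ←       (far: WC; near: HK,HC,HJ,WK,WJ)
3. WK+WJ →  (far: WK,WC,WJ; near: HK,HC,HJ)
4. WK ←       (far: WC,WJ; near: HK,HC,HJ,WK)
5. HC+HJ →  (far: HC,WC,HJ,WJ; near: HK,WK)
6. HC+WC ←  (far: HJ,WJ; near: HK,WK,HC,WC)
7. HK+HC →  (far: HK,HC,HJ,WJ; near: WK,WC)
8. WJ ←       (far: HK,HC,HJ; near: WK,WC,WJ)
9. WK+WC →  (far: HK,WK,HC,WC,HJ; near: WJ)
10. HJ ←      (far: HK,WK,HC,WC; near: HJ,WJ)
11. HJ+WJ → (far: all six; near: empty)
In every state each wife is either with her husband or with no other man.
Minimum trips = 11

11


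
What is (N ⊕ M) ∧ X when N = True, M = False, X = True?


N = True, M = False, X = True
Step 1: N ⊕ M = True XOR False = True
Step 2: True ∧ X = True AND True = True
XOR true when exactly one of N,M is true; then AND with X.

True


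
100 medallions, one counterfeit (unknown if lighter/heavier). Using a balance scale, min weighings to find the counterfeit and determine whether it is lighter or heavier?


Let n = 100. 200 possibilities (n medallions × lighter/heavier); each weighing has 3 outcomes.
Bound for k weighings: say the first weighing puts j medallions on each pan. If it tips, the 2j weighed medallions remain suspects (each with a known direction) and k-1 weighings give 3^(k-1) outcomes; 3^(k-1) is odd, so 2j ≤ 3^(k-1) - 1. If it balances, the n - 2j unweighed medallions remain with direction unknown: 2(n - 2j) ≤ 3^(k-1) - 1 by the same parity argument. Adding, n ≤ (3^(k-1) - 1) + (3^(k-1) - 1)/2 = (3^k - 3)/2, and the classical three-group strategy achieves this (3 medallions in 2 weighings, 12 in 3, 39 in 4, 120 in 5).
So we need the smallest k with (3^k - 3)/2 ≥ 100.
k = 4: (3^4 - 3)/2 = 39 < 100 ✗
k = 5: (3^5 - 3)/2 = 120 ≥ 100 ✓

5


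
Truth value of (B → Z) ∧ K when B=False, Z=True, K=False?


B = False, Z = True, K = False
Expression: (B → Z) ∧ K
Step 1: B → Z = False → True (false only if B=True, Z=False) = True
Step 2: (True) ∧ K = True AND False = False

False


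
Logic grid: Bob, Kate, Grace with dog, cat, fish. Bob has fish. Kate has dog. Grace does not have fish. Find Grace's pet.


From clues:
  Bob → fish
  Kate → dog
By elimination, Grace gets the remaining.

cat


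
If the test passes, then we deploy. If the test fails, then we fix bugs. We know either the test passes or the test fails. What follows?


Constructive dilemma: (P → Q) ∧ (R → S), P ∨ R ⊢ Q ∨ S
Premise 1: the test passes → we deploy
Premise 2: the test fails → we fix bugs
Premise 3: the test passes ∨ the test fails
Case 1: Assuming the test passes, then by Premise 1, we deploy.
Case 2: Assuming the test fails, then by Premise 2, we fix bugs.
Since one of the test passes or the test fails must hold, we get we deploy or we fix bugs.

We deploy or we fix bugs.


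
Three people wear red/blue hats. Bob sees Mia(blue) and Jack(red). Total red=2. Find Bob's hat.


Total red = 2, seen red = 1
Own red = 2 - 1 = 1
Bob's hat is red.

red


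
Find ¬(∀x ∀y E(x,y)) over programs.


Original: ∀x ∀y E(x,y)
Rule: ¬∀→∃, ¬∃→∀, negate predicate.
Negation: ∃x ∃y ¬E(x,y)

∃x ∃y ¬E(x,y)


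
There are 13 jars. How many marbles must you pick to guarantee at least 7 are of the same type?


Pigeonhole: to guarantee k in one of n categories, need (k-1)×n + 1.
k = 7, n = 13
Minimum = (7-1) × 13 + 1 = 6 × 13 + 1

79


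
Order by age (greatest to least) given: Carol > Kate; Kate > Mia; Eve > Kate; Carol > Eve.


Constraints: Carol > Kate; Kate > Mia; Eve > Kate; Carol > Eve
Method: at each step, the next-highest is the one remaining person who never appears on the smaller side of a constraint between remaining people.
  Step 1: remaining {Kate, Eve, Mia, Carol}; on the smaller side: {Kate, Eve, Mia} → Carol is next (Carol > Kate; Carol > Eve).
  Step 2: remaining {Kate, Eve, Mia}; on the smaller side: {Kate, Mia} → Eve is next (Eve > Kate).
  Step 3: remaining {Kate, Mia}; on the smaller side: {Mia} → Kate is next (Kate > Mia).
  Step 4: only Mia remains → lowest.
Final ranking (highest to lowest):

Carol > Eve > Kate > Mia


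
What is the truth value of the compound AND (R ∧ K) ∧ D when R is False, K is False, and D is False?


R = False, K = False, D = False
Step 1: R ∧ K = False AND False = False
Step 2: False ∧ D = False AND False = False
AND is true only when ALL operands are true.

False


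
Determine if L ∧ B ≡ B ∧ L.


Expression 1: L ∧ B
Expression 2: B ∧ L
Truth table (L B | Expr1 Expr2):
  T T |   T     T
  T F |   F     F
  F T |   F     F
  F F |   F     F
All 4 rows agree, so the expressions are logically equivalent.

Yes


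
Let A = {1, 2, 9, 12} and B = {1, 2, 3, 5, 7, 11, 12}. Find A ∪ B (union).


A = {1, 2, 9, 12}
B = {1, 2, 3, 5, 7, 11, 12}
Operation: union
All elements combined: 1, 2, 3, 5, 7, 9, 11, 12

{1, 2, 3, 5, 7, 9, 11, 12}


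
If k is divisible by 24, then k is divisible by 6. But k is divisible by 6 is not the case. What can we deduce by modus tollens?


Modus tollens: P → Q, ¬Q ⊢ ¬P
P: k is divisible by 24
Q: k is divisible by 6
We have P → Q and Q is false.
By modus tollens, P must be false.

It is not the case that k is divisible by 24


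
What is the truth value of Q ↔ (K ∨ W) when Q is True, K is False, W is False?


Q = True, K = False, W = False
Step 1: K ∨ W = False OR False = False
Step 2: Q ↔ (False): true when both sides have same truth value.
Result: True ↔ False = False

False


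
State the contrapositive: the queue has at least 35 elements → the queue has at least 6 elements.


Original: If the queue has at least 35 elements, then the queue has at least 6 elements
Contrapositive: If ¬Q, then ¬P
Negate Q: not (the queue has at least 6 elements)
Negate P: not (the queue has at least 35 elements)

If not (the queue has at least 6 elements), then not (the queue has at least 35 elements).


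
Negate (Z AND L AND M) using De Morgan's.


De Morgan's law: ¬(P ∧ Q ∧ R) ≡ ¬P ∨ ¬Q ∨ ¬R
¬(Z ∧ L ∧ M) = ¬Z ∨ ¬L ∨ ¬M

¬Z ∨ ¬L ∨ ¬M


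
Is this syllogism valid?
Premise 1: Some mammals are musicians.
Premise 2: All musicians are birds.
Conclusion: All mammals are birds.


Premise 1: Some mammals are musicians.
Premise 2: All musicians are birds.
Conclusion: All mammals are birds.
Fallacy: illicit minor. The minor term (mammals) is distributed in the conclusion ('All mammals ...') but undistributed in its premise ('Some mammals are musicians' doesn't cover all mammals).
Only 'Some mammals are birds' follows, not 'All'.

Invalid


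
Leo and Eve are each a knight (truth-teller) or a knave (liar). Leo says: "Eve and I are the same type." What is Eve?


Leo says: "Eve and I are the same type."
Case 1: Leo is a Knight (truth-teller)
  Statement is true → they ARE the same → Eve is also a Knight
Case 2: Leo is a Knave (liar)
  Statement is false → they are NOT the same → Eve is a Knight
In both cases, Eve is a Knight.

Knight


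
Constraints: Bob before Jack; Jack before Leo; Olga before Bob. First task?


Constraints: Bob before Jack; Jack before Leo; Olga before Bob
The first task can have nothing scheduled before it, so it must never appear on the right of a 'before'.
Tasks appearing after some 'before': Jack, Leo, Bob.
The only task not in that list is Olga → it is first.

Olga


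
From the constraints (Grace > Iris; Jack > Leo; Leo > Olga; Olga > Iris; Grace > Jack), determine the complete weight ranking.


Constraints: Grace > Iris; Jack > Leo; Leo > Olga; Olga > Iris; Grace > Jack
Method: at each step, the next-highest is the one remaining person who never appears on the smaller side of a constraint between remaining people.
  Step 1: remaining {Jack, Olga, Grace, Iris, Leo}; on the smaller side: {Jack, Olga, Iris, Leo} → Grace is next (Grace > Iris; Grace > Jack).
  Step 2: remaining {Jack, Olga, Iris, Leo}; on the smaller side: {Olga, Iris, Leo} → Jack is next (Jack > Leo).
  Step 3: remaining {Olga, Iris, Leo}; on the smaller side: {Olga, Iris} → Leo is next (Leo > Olga).
  Step 4: remaining {Olga, Iris}; on the smaller side: {Iris} → Olga is next (Olga > Iris).
  Step 5: only Iris remains → lowest.
Final ranking (highest to lowest):

Grace > Jack > Leo > Olga > Iris


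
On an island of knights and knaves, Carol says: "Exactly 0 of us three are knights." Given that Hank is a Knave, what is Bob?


Carol claims exactly 0 knights among Carol, Hank, Bob.
Given: Hank is a Knave.

Case 1: Carol is a Knight (tells truth)
  Then exactly 0 of the three are knights.
  Counting Carol, Hank: 1 knight(s) so far. Need -1 more → impossible.
Case 2: Carol is a Knave (lies)
  Then the count is NOT 0.
  If Bob = Knave, count = 0 = 0 → claim would be true, contradicts lie.
  If Bob = Knight, count = 1 ≠ 0 → lie confirmed ✓

Bob is a Knight.

Knight


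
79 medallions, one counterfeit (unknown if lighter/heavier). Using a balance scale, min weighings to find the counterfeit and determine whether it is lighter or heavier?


Let n = 79. 158 possibilities (n medallions × lighter/heavier); each weighing has 3 outcomes.
Bound for k weighings: say the first weighing puts j medallions on each pan. If it tips, the 2j weighed medallions remain suspects (each with a known direction) and k-1 weighings give 3^(k-1) outcomes; 3^(k-1) is odd, so 2j ≤ 3^(k-1) - 1. If it balances, the n - 2j unweighed medallions remain with direction unknown: 2(n - 2j) ≤ 3^(k-1) - 1 by the same parity argument. Adding, n ≤ (3^(k-1) - 1) + (3^(k-1) - 1)/2 = (3^k - 3)/2, and the classical three-group strategy achieves this (3 medallions in 2 weighings, 12 in 3, 39 in 4, 120 in 5).
So we need the smallest k with (3^k - 3)/2 ≥ 79.
k = 4: (3^4 - 3)/2 = 39 < 79 ✗
k = 5: (3^5 - 3)/2 = 120 ≥ 79 ✓

5


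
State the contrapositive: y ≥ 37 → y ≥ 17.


Original: If y ≥ 37, then y ≥ 17
Contrapositive: If ¬Q, then ¬P
Negate Q: not (y ≥ 17)
Negate P: not (y ≥ 37)

If not (y ≥ 17), then not (y ≥ 37).


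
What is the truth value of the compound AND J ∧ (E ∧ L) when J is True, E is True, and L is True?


J = True, E = True, L = True
Step 1: E ∧ L = True AND True = True
Step 2: J ∧ True = True AND True = True
AND is true only when ALL operands are true.

True


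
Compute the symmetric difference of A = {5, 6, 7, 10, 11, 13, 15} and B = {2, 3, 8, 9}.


A = {5, 6, 7, 10, 11, 13, 15}
B = {2, 3, 8, 9}
Operation: symmetric difference
In A only: [5, 6, 7, 10, 11, 13, 15], in B only: [2, 3, 8, 9]

{2, 3, 5, 6, 7, 8, 9, 10, 11, 13, 15}


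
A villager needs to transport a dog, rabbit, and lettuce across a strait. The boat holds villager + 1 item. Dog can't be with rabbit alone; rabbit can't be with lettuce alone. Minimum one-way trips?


1. villager+rabbit → 2. villager ← 3. villager+dog → 4. villager+rabbit ← 5. villager+lettuce → 6. villager ← 7. villager+rabbit →
Minimum trips = 7

7


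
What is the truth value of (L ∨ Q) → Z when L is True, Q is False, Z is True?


L = True, Q = False, Z = True
Step 1: L ∨ Q = True OR False = True
Step 2: (True) → Z: false only when antecedent=True and Z=False.
Result: True

True


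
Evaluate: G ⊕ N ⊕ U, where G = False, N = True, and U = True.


G = False, N = True, U = True
Step 1: G ⊕ N = False XOR True = True
Step 2: True ⊕ U = True XOR True = False
XOR is true when an odd number of operands are true.

False


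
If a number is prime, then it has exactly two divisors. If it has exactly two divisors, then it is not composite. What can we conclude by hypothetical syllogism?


Hypothetical syllogism: P → Q, Q → R ⊢ P → R
Premise 1: a number is prime → it has exactly two divisors
Premise 2: it has exactly two divisors → it is not composite
Chain the implications: the middle term (it has exactly two divisors) links the two.
Conclusion: If a number is prime, then it is not composite.

If a number is prime, then it is not composite.


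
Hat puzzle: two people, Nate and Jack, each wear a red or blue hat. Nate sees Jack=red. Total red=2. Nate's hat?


Total red = 2, Jack = red
Red accounted for: 1
Remaining for Nate: 1
Nate's hat is red.

red


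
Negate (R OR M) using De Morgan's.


De Morgan's law: ¬(P ∨ Q) ≡ ¬P ∧ ¬Q
¬(R ∨ M) = ¬R ∧ ¬M

¬R ∧ ¬M


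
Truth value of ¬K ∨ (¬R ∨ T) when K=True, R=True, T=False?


K = True, R = True, T = False
Expression: ¬K ∨ (¬R ∨ T)
Step 1: ¬R = NOT True = False
Step 2: ¬R ∨ T = False OR False = False
Step 3: ¬K = NOT True = False
Step 4: (False) ∨ (False) = False OR False = False

False


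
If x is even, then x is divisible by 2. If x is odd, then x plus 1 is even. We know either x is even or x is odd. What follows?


Constructive dilemma: (P → Q) ∧ (R → S), P ∨ R ⊢ Q ∨ S
Premise 1: x is even → x is divisible by 2
Premise 2: x is odd → x plus 1 is even
Premise 3: x is even ∨ x is odd
Case 1: Assuming x is even, then by Premise 1, x is divisible by 2.
Case 2: Assuming x is odd, then by Premise 2, x plus 1 is even.
Since one of x is even or x is odd must hold, we get x is divisible by 2 or x plus 1 is even.

x is divisible by 2 or x plus 1 is even.


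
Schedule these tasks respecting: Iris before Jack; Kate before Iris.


Constraints: Iris before Jack; Kate before Iris
Method: repeatedly schedule the remaining task that has no remaining task required before it.
  Step 1: remaining {Iris, Kate, Jack}; every task except Kate still has a predecessor pending → schedule Kate.
  Step 2: remaining {Iris, Jack}; every task except Iris still has a predecessor pending → schedule Iris.
  Step 3: only Jack remains → schedule Jack.
Resulting order:

Kate → Iris → Jack


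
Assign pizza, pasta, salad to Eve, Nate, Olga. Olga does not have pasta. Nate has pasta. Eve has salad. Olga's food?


From clues:
  Eve → salad
  Nate → pasta
By elimination, Olga gets the remaining.

pizza


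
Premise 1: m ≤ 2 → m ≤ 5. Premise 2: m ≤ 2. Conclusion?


Modus ponens: P → Q, P ⊢ Q
P: m ≤ 2
Q: m ≤ 5
We have P → Q and P is true.
By modus ponens, Q must be true.

m ≤ 5


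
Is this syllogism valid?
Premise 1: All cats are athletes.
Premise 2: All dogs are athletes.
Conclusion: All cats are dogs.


Premise 1: All cats are athletes.
Premise 2: All dogs are athletes.
Conclusion: All cats are dogs.
Fallacy: undistributed middle. athletes is predicate in both.
Counterexample: cats and dogs could be disjoint subsets of athletes.

Invalid


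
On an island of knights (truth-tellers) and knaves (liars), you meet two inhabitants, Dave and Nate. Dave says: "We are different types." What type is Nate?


Dave says: "We are different types."
Case 1: Dave is a Knight (truth-teller)
  Statement is true → they ARE different → Nate is a Knave
Case 2: Dave is a Knave (liar)
  Statement is false → they are NOT different → Nate is a Knave
In both cases, Nate is a Knave.

Knave


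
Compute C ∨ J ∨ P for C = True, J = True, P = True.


C = True, J = True, P = True
Step 1: C ∨ J = True OR True = True
Step 2: True ∨ P = True OR True = True
OR is true when at least one operand is true.

True


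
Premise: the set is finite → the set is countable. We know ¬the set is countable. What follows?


Modus tollens: P → Q, ¬Q ⊢ ¬P
P: the set is finite
Q: the set is countable
We have P → Q and Q is false.
By modus tollens, P must be false.

It is not the case that the set is finite


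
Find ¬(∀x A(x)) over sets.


Original: ∀x A(x)
Rule: ¬∀→∃, ¬∃→∀, negate predicate.
Negation: ∃x ¬A(x)

∃x ¬A(x)


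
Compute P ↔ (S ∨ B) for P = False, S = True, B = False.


P = False, S = True, B = False
Step 1: S ∨ B = True OR False = True
Step 2: P ↔ (True): true when both sides have same truth value.
Result: False ↔ True = False

False


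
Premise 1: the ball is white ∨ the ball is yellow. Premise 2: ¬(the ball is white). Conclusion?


Disjunctive syllogism: P ∨ Q, ¬P ⊢ Q
Disjunction: the ball is white ∨ the ball is yellow
We know it is not the case that the ball is white.
By disjunctive syllogism, the other disjunct must be true.

The ball is yellow


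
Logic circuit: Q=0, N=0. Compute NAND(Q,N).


Q AND N = 0
NOT(0) = 1

1


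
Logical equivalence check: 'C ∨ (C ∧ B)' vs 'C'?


Expression 1: C ∨ (C ∧ B)
Expression 2: C
Truth table (C B | Expr1 Expr2):
  T T |   T     T
  T F |   T     T
  F T |   F     F
  F F |   F     F
All 4 rows agree, so the expressions are logically equivalent.

Yes


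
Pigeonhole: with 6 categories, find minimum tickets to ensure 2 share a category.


Pigeonhole: to guarantee k in one of n categories, need (k-1)×n + 1.
k = 2, n = 6
Minimum = (2-1) × 6 + 1 = 1 × 6 + 1

7


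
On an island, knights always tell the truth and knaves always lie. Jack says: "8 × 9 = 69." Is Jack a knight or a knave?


Statement: "8 × 9 = 69."
Actual: 8 × 9 = 72
Claimed: 69
Statement is FALSE → Jack lies → Knave

Knave


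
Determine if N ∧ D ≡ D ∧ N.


Expression 1: N ∧ D
Expression 2: D ∧ N
Truth table (N D | Expr1 Expr2):
  T T |   T     T
  T F |   F     F
  F T |   F     F
  F F |   F     F
All 4 rows agree, so the expressions are logically equivalent.

Yes


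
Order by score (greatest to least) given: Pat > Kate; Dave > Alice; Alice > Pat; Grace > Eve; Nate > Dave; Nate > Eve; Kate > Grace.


Constraints: Pat > Kate; Dave > Alice; Alice > Pat; Grace > Eve; Nate > Dave; Nate > Eve; Kate > Grace
Method: at each step, the next-highest is the one remaining person who never appears on the smaller side of a constraint between remaining people.
  Step 1: remaining {Nate, Pat, Alice, Eve, Grace, Dave, Kate}; on the smaller side: {Pat, Alice, Eve, Grace, Dave, Kate} → Nate is next (Nate > Dave; Nate > Eve).
  Step 2: remaining {Pat, Alice, Eve, Grace, Dave, Kate}; on the smaller side: {Pat, Alice, Eve, Grace, Kate} → Dave is next (Dave > Alice).
  Step 3: remaining {Pat, Alice, Eve, Grace, Kate}; on the smaller side: {Pat, Eve, Grace, Kate} → Alice is next (Alice > Pat).
  Step 4: remaining {Pat, Eve, Grace, Kate}; on the smaller side: {Eve, Grace, Kate} → Pat is next (Pat > Kate).
  Step 5: remaining {Eve, Grace, Kate}; on the smaller side: {Eve, Grace} → Kate is next (Kate > Grace).
  Step 6: remaining {Eve, Grace}; on the smaller side: {Eve} → Grace is next (Grace > Eve).
  Step 7: only Eve remains → lowest.
Final ranking (highest to lowest):

Nate > Dave > Alice > Pat > Kate > Grace > Eve


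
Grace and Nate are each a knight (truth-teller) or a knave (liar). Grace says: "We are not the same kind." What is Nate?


Grace says: "We are not the same kind."
Case 1: Grace is a Knight (truth-teller)
  Statement is true → they ARE different → Nate is a Knave
Case 2: Grace is a Knave (liar)
  Statement is false → they are NOT different → Nate is a Knave
In both cases, Nate is a Knave.

Knave


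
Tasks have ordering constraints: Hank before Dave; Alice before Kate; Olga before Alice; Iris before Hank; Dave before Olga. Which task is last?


Constraints: Hank before Dave; Alice before Kate; Olga before Alice; Iris before Hank; Dave before Olga
The last task can have nothing scheduled after it, so it must never appear on the left of a 'before'.
Tasks appearing before some other task: Hank, Alice, Olga, Iris, Dave.
The only task not in that list is Kate → it is last.

Kate


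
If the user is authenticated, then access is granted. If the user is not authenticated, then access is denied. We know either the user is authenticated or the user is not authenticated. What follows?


Constructive dilemma: (P → Q) ∧ (R → S), P ∨ R ⊢ Q ∨ S
Premise 1: the user is authenticated → access is granted
Premise 2: the user is not authenticated → access is denied
Premise 3: the user is authenticated ∨ the user is not authenticated
Case 1: Assuming the user is authenticated, then by Premise 1, access is granted.
Case 2: Assuming the user is not authenticated, then by Premise 2, access is denied.
Since one of the user is authenticated or the user is not authenticated must hold, we get access is granted or access is denied.

Access is granted or access is denied.


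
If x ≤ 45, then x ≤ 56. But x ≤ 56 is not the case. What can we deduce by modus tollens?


Modus tollens: P → Q, ¬Q ⊢ ¬P
P: x ≤ 45
Q: x ≤ 56
We have P → Q and Q is false.
By modus tollens, P must be false.

It is not the case that x ≤ 45


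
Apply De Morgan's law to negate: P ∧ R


De Morgan's law: ¬(P ∧ Q) ≡ ¬P ∨ ¬Q
¬(P ∧ R) = ¬P ∨ ¬R

¬P ∨ ¬R


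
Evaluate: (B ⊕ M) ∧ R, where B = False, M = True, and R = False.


B = False, M = True, R = False
Step 1: B ⊕ M = False XOR True = True
Step 2: True ∧ R = True AND False = False
XOR true when exactly one of B,M is true; then AND with R.

False


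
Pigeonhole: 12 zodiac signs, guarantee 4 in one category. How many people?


Pigeonhole: to guarantee k in one of n categories, need (k-1)×n + 1.
k = 4, n = 12
Minimum = (4-1) × 12 + 1 = 3 × 12 + 1

37


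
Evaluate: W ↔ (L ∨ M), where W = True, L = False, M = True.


W = True, L = False, M = True
Step 1: L ∨ M = False OR True = True
Step 2: W ↔ (True): true when both sides have same truth value.
Result: True ↔ True = True

True


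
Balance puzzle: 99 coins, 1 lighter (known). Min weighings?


Each weighing has 3 outcomes (left heavy / balance / right heavy), so k weighings distinguish at most 3^k cases; splitting into three near-equal groups achieves this.
Need 3^k ≥ 99: 3^4 = 81 < 99 ≤ 3^5 = 243
k = ⌈log₃(99)⌉ = 5

5


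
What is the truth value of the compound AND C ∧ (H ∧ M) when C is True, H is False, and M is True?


C = True, H = False, M = True
Step 1: H ∧ M = False AND True = False
Step 2: C ∧ False = True AND False = False
AND is true only when ALL operands are true.

False


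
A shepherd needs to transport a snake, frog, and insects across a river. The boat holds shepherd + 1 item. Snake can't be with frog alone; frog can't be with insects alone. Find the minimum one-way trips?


1. shepherd+frog → 2. shepherd ← 3. shepherd+snake → 4. shepherd+frog ← 5. shepherd+insects → 6. shepherd ← 7. shepherd+frog →
Minimum trips = 7

7


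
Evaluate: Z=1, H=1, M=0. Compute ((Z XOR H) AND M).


Z XOR H = 1^1 = 0
0 AND 0 = 0

0


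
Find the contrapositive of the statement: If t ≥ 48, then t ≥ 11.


Original: If t ≥ 48, then t ≥ 11
Contrapositive: If ¬Q, then ¬P
Negate Q: not (t ≥ 11)
Negate P: not (t ≥ 48)

If not (t ≥ 11), then not (t ≥ 48).


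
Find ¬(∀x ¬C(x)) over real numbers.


Original: ∀x ¬C(x)
Rule: ¬∀→∃, ¬∃→∀, negate predicate.
Negation: ∃x C(x)

∃x C(x)


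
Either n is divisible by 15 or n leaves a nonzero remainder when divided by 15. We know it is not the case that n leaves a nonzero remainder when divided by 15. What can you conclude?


Disjunctive syllogism: P ∨ Q, ¬P ⊢ Q
Disjunction: n is divisible by 15 ∨ n leaves a nonzero remainder when divided by 15
We know it is not the case that n leaves a nonzero remainder when divided by 15.
By disjunctive syllogism, the other disjunct must be true.

n is divisible by 15


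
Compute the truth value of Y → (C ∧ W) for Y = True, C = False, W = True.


Y = True, C = False, W = True
Step 1: C ∧ W = False AND True = False
Step 2: Y → (False): false only when Y=True and consequent=False.
Result: False

False


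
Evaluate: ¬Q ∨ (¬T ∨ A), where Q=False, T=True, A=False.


Q = False, T = True, A = False
Expression: ¬Q ∨ (¬T ∨ A)
Step 1: ¬T = NOT True = False
Step 2: ¬T ∨ A = False OR False = False
Step 3: ¬Q = NOT False = True
Step 4: (True) ∨ (False) = True OR False = True

True


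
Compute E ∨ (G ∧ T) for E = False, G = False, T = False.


E = False, G = False, T = False
Step 1: G ∧ T = False AND False = False
Step 2: E ∨ False = False OR False = False
AND evaluated first (higher precedence); then OR applied.

False


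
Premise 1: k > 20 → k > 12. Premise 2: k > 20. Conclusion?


Modus ponens: P → Q, P ⊢ Q
P: k > 20
Q: k > 12
We have P → Q and P is true.
By modus ponens, Q must be true.

k > 12


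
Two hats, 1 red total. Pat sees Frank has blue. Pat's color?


Total red = 1, Frank = blue
Red accounted for: 0
Remaining for Pat: 1
Pat's hat is red.

red


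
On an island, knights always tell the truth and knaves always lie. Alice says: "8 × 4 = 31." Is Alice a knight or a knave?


Statement: "8 × 4 = 31."
Actual: 8 × 4 = 32
Claimed: 31
Statement is FALSE → Alice lies → Knave

Knave


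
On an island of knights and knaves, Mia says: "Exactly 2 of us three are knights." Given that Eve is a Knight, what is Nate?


Mia claims exactly 2 knights among Mia, Eve, Nate.
Given: Eve is a Knight.

Case 1: Mia is a Knight (tells truth)
  Then exactly 2 of the three are knights.
  Counting Mia, Eve: 2 knight(s) so far. Need 0 more → Nate = Knave.
Case 2: Mia is a Knave (lies)
  Then the count is NOT 2.
  If Nate = Knight, count = 2 = 2 → claim would be true, contradicts lie.
  If Nate = Knave, count = 1 ≠ 2 → lie confirmed ✓

Nate is a Knave.

Knave


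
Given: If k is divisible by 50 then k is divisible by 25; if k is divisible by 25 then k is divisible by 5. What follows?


Hypothetical syllogism: P → Q, Q → R ⊢ P → R
Premise 1: k is divisible by 50 → k is divisible by 25
Premise 2: k is divisible by 25 → k is divisible by 5
Chain the implications: the middle term (k is divisible by 25) links the two.
Conclusion: If k is divisible by 50, then k is divisible by 5.

If k is divisible by 50, then k is divisible by 5.


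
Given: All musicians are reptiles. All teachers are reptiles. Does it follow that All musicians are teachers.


Premise 1: All musicians are reptiles.
Premise 2: All teachers are reptiles.
Conclusion: All musicians are teachers.
Fallacy: undistributed middle. reptiles is predicate in both.
Counterexample: musicians and teachers could be disjoint subsets of reptiles.

Invalid


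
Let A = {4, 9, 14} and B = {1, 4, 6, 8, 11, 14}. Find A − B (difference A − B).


A = {4, 9, 14}
B = {1, 4, 6, 8, 11, 14}
Operation: difference A − B
In A but not B: 9

{9}


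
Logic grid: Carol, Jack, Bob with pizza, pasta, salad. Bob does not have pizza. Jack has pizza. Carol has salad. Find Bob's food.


From clues:
  Jack → pizza
  Carol → salad
By elimination, Bob gets the remaining.

pasta


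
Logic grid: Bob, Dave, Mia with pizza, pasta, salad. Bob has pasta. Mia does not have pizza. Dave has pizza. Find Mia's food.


From clues:
  Bob → pasta
  Dave → pizza
By elimination, Mia gets the remaining.

salad


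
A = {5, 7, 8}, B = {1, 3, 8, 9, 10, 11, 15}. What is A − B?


A = {5, 7, 8}
B = {1, 3, 8, 9, 10, 11, 15}
Operation: difference A − B
In A but not B: 5, 7

{5, 7}


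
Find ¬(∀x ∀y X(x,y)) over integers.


Original: ∀x ∀y X(x,y)
Rule: ¬∀→∃, ¬∃→∀, negate predicate.
Negation: ∃x ∃y ¬X(x,y)

∃x ∃y ¬X(x,y)


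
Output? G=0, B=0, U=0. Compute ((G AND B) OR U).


G AND B = 0&0 = 0
0 OR 0 = 0

0
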